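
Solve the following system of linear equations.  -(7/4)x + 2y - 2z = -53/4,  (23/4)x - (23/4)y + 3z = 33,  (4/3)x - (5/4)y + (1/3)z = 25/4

Row-reduce:
R1 ← R1 / (-7/4).
R2 ← R2 − 23/4·R1.
R3 ← R3 − 4/3·R1.
R2 ← R2 / (23/28).
R1 ← R1 + 8/7·R2.
R3 ← R3 − 23/84·R2.
Row 3 reduces to 0 = -1/3, a contradiction. The system is inconsistent.

no solution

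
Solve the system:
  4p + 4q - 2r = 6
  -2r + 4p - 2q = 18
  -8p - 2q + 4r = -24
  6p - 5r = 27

p = 2, q = -2, r = -3

Row-reduce the augmented matrix:
R1 ← R1 / (4).
R2 ← R2 − 4·R1.
R3 ← R3 + 8·R1.
R4 ← R4 − 6·R1.
R2 ← R2 / (-6).
R1 ← R1 − 1·R2.
R3 ← R3 − 6·R2.
R4 ← R4 + 6·R2.
Swap R3 and R4.
R3 ← R3 / (-2).
R1 ← R1 + 1/2·R3.
R4 reduces to 0 = 0, so the extra equation is consistent.
Reading off the reduced rows gives p = 2, q = -2, r = -3.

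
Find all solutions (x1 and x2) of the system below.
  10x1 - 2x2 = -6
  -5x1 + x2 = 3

Row-reduce:
R1 ← R1 / (10).
R2 ← R2 + 5·R1.
Rank is 1 with 2 unknowns, leaving x2 free.

infinitely many solutions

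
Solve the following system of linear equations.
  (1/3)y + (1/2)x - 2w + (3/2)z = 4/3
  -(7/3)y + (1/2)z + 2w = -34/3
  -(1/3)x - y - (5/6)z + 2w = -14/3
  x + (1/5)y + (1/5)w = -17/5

Row-reduce:
R1 ← R1 / (1/2).
R3 ← R3 + 1/3·R1.
R4 ← R4 − 1·R1.
R2 ← R2 / (-7/3).
R1 ← R1 − 2/3·R2.
R3 ← R3 + 7/9·R2.
R4 ← R4 + 7/15·R2.
Swap R3 and R4.
R3 ← R3 / (-31/10).
R1 ← R1 − 22/7·R3.
R2 ← R2 + 3/14·R3.
Rank is 3 with 4 unknowns, leaving w free.

infinitely many solutions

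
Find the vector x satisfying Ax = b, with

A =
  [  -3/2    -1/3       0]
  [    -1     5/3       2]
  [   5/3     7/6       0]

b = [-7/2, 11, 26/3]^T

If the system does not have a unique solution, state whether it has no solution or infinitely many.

Row-reduce the augmented matrix:
R1 ← R1 / (-3/2).
R2 ← R2 + 1·R1.
R3 ← R3 − 5/3·R1.
R2 ← R2 / (17/9).
R1 ← R1 − 2/9·R2.
R3 ← R3 − 43/54·R2.
R3 ← R3 / (-43/51).
R1 ← R1 + 4/17·R3.
R2 ← R2 − 18/17·R3.
Reading off the reduced rows gives x_1 = 1, x_2 = 6, x_3 = 1.

x_1 = 1, x_2 = 6, x_3 = 1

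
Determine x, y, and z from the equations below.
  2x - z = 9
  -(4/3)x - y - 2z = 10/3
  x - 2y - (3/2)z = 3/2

x = 2, y = 4, z = -5

Row-reduce the augmented matrix:
R1 ← R1 / (2).
R2 ← R2 + 4/3·R1.
R3 ← R3 − 1·R1.
R2 ← R2 / (-1).
R3 ← R3 + 2·R2.
R3 ← R3 / (13/3).
R1 ← R1 + 1/2·R3.
R2 ← R2 − 8/3·R3.
Reading off the reduced rows gives x = 2, y = 4, z = -5.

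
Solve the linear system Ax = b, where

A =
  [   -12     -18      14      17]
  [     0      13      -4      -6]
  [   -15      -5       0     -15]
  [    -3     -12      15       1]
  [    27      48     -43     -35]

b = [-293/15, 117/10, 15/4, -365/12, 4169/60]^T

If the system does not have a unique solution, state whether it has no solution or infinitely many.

Row-reduce the augmented matrix:
R1 ← R1 / (-12).
R3 ← R3 + 15·R1.
R4 ← R4 + 3·R1.
R5 ← R5 − 27·R1.
R2 ← R2 / (13).
R1 ← R1 − 3/2·R2.
R3 ← R3 − 35/2·R2.
R4 ← R4 + 15/2·R2.
R5 ← R5 − 15/2·R2.
R3 ← R3 / (-315/26).
R1 ← R1 + 55/78·R3.
R2 ← R2 + 4/13·R3.
R4 ← R4 − 239/26·R3.
R5 ← R5 + 239/26·R3.
R4 ← R4 / (-3539/126).
R1 ← R1 − 173/189·R4.
R2 ← R2 − 16/63·R4.
R3 ← R3 − 293/126·R4.
R5 ← R5 − 3539/126·R4.
R5 reduces to 0 = 0, so the extra equation is consistent.
Reading off the reduced rows gives x_1 = -3/4, x_2 = 1/2, x_3 = -9/5, x_4 = 1/3.

x_1 = -3/4, x_2 = 1/2, x_3 = -9/5, x_4 = 1/3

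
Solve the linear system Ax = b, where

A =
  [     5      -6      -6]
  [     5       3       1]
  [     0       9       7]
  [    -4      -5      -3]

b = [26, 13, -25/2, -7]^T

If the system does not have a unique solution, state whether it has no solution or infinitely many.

Row-reduce:
R1 ← R1 / (5).
R2 ← R2 − 5·R1.
R4 ← R4 + 4·R1.
R2 ← R2 / (9).
R1 ← R1 + 6/5·R2.
R3 ← R3 − 9·R2.
R4 ← R4 + 49/5·R2.
Swap R3 and R4.
R3 ← R3 / (-8/45).
R1 ← R1 + 4/15·R3.
R2 ← R2 − 7/9·R3.
Row 4 reduces to 0 = 1/2, a contradiction. The system is inconsistent.

no solution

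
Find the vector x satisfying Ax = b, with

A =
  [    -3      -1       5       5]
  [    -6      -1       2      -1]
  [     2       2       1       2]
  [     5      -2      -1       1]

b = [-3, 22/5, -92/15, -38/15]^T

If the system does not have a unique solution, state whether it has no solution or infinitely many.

x_1 = -5/3, x_2 = -1, x_3 = -14/5, x_4 = 1

Row-reduce the augmented matrix:
R1 ← R1 / (-3).
R2 ← R2 + 6·R1.
R3 ← R3 − 2·R1.
R4 ← R4 − 5·R1.
R1 ← R1 − 1/3·R2.
R3 ← R3 − 4/3·R2.
R4 ← R4 + 11/3·R2.
R3 ← R3 / (15).
R1 ← R1 − 1·R3.
R2 ← R2 + 8·R3.
R4 ← R4 + 22·R3.
R4 ← R4 / (-5/3).
R1 ← R1 − 2/3·R4.
R2 ← R2 + 1/3·R4.
R3 ← R3 − 4/3·R4.
Reading off the reduced rows gives x_1 = -5/3, x_2 = -1, x_3 = -14/5, x_4 = 1.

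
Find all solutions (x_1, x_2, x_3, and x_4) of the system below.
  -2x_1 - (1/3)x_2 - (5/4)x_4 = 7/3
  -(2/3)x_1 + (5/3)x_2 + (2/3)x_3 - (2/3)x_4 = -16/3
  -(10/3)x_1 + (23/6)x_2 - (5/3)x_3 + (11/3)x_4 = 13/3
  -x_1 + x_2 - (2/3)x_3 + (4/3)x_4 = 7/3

infinitely many solutions

Row-reduce:
R1 ← R1 / (-2).
R2 ← R2 + 2/3·R1.
R3 ← R3 + 10/3·R1.
R4 ← R4 + 1·R1.
R2 ← R2 / (16/9).
R1 ← R1 − 1/6·R2.
R3 ← R3 − 79/18·R2.
R4 ← R4 − 7/6·R2.
R3 ← R3 / (-53/16).
R1 ← R1 + 1/16·R3.
R2 ← R2 − 3/8·R3.
R4 ← R4 + 53/48·R3.
Rank is 3 with 4 unknowns, leaving x_4 free.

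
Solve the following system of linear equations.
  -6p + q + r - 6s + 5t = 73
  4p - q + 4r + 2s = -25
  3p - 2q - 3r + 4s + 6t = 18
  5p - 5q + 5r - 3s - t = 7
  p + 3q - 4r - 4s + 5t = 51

p = -2, q = -3, r = -2, s = -6, t = 6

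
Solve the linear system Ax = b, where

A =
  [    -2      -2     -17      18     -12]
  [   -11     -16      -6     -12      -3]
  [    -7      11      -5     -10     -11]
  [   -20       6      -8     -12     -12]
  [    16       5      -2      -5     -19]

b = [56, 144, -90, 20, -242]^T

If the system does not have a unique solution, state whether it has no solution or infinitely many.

x_1 = -6, x_2 = -6, x_3 = -4, x_4 = 2, x_5 = 6

Row-reduce the augmented matrix:
R1 ← R1 / (-2).
R2 ← R2 + 11·R1.
R3 ← R3 + 7·R1.
R4 ← R4 + 20·R1.
R5 ← R5 − 16·R1.
R2 ← R2 / (-5).
R1 ← R1 − 1·R2.
R3 ← R3 − 18·R2.
R4 ← R4 − 26·R2.
R5 ← R5 + 11·R2.
R3 ← R3 / (739/2).
R1 ← R1 − 26·R3.
R2 ← R2 + 35/2·R3.
R4 ← R4 − 617·R3.
R5 ← R5 + 661/2·R3.
R4 ← R4 / (73748/3695).
R1 ← R1 − 7592/3695·R4.
R2 ← R2 + 676/3695·R4.
R3 ← R3 + 4726/3695·R4.
R5 ← R5 + 146019/3695·R4.
R5 ← R5 / (-237360/18437).
R1 ← R1 + 1239/18437·R5.
R2 ← R2 + 6330/18437·R5.
R3 ← R3 − 18912/18437·R5.
R4 ← R4 − 4729/18437·R5.
Reading off the reduced rows gives x_1 = -6, x_2 = -6, x_3 = -4, x_4 = 2, x_5 = 6.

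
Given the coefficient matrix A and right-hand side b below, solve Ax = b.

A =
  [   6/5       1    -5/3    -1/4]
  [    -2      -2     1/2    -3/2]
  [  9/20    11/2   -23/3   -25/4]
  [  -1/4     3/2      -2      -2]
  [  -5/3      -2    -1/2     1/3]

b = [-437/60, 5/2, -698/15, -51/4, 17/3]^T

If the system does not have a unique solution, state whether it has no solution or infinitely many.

no solution

Row-reduce:
R1 ← R1 / (6/5).
R2 ← R2 + 2·R1.
R3 ← R3 − 9/20·R1.
R4 ← R4 + 1/4·R1.
R5 ← R5 + 5/3·R1.
R2 ← R2 / (-1/3).
R1 ← R1 − 5/6·R2.
R3 ← R3 − 41/8·R2.
R4 ← R4 − 41/24·R2.
R5 ← R5 + 11/18·R2.
R3 ← R3 / (-673/16).
R1 ← R1 + 85/12·R3.
R2 ← R2 − 41/6·R3.
R4 ← R4 + 673/48·R3.
R5 ← R5 − 49/36·R3.
Swap R4 and R5.
R4 ← R4 / (4739/2019).
R1 ← R1 − 1345/1346·R4.
R2 ← R2 + 101/2692·R4.
R3 ← R3 − 570/673·R4.
Row 5 reduces to 0 = 1/3, a contradiction. The system is inconsistent.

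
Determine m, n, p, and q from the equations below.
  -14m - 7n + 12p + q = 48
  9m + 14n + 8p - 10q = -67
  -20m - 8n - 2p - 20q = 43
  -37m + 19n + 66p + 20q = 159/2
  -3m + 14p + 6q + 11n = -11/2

Row-reduce the augmented matrix:
R1 ← R1 / (-14).
R2 ← R2 − 9·R1.
R3 ← R3 + 20·R1.
R4 ← R4 + 37·R1.
R5 ← R5 + 3·R1.
R2 ← R2 / (19/2).
R1 ← R1 − 1/2·R2.
R3 ← R3 − 2·R2.
R4 ← R4 − 75/2·R2.
R5 ← R5 − 25/2·R2.
R3 ← R3 / (-2986/133).
R1 ← R1 + 32/19·R3.
R2 ← R2 − 220/133·R3.
R4 ← R4 + 3690/133·R3.
R5 ← R5 + 1230/133·R3.
R4 ← R4 / (116961/1493).
R1 ← R1 − 2808/1493·R4.
R2 ← R2 + 3611/1493·R4.
R3 ← R3 − 1294/1493·R4.
R5 ← R5 − 38987/1493·R4.
R5 reduces to 0 = 0, so the extra equation is consistent.
Reading off the reduced rows gives m = -3, n = -3/2, p = -1/2, q = 3/2.

m = -3, n = -3/2, p = -1/2, q = 3/2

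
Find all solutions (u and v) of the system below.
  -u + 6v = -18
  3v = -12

u = -6, v = -4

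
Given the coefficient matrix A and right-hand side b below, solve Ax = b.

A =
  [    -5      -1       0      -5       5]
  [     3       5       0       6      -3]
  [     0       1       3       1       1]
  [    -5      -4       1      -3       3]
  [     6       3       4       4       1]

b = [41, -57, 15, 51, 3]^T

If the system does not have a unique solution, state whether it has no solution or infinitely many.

Row-reduce the augmented matrix:
R1 ← R1 / (-5).
R2 ← R2 − 3·R1.
R4 ← R4 + 5·R1.
R5 ← R5 − 6·R1.
R2 ← R2 / (22/5).
R1 ← R1 − 1/5·R2.
R3 ← R3 − 1·R2.
R4 ← R4 + 3·R2.
R5 ← R5 − 9/5·R2.
R3 ← R3 / (3).
R4 ← R4 − 1·R3.
R5 ← R5 − 4·R3.
R4 ← R4 / (130/33).
R1 ← R1 − 19/22·R4.
R2 ← R2 − 15/22·R4.
R3 ← R3 − 7/66·R4.
R5 ← R5 + 241/66·R4.
R5 ← R5 / (911/260).
R1 ← R1 + 127/260·R5.
R2 ← R2 − 21/52·R5.
R3 ← R3 − 103/260·R5.
R4 ← R4 + 77/130·R5.
Reading off the reduced rows gives x_1 = 0, x_2 = -6, x_3 = 6, x_4 = -2, x_5 = 5.

x_1 = 0, x_2 = -6, x_3 = 6, x_4 = -2, x_5 = 5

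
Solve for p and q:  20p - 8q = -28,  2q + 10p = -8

p = -1, q = 1

Row-reduce the augmented matrix:
R1 ← R1 / (20).
R2 ← R2 − 10·R1.
R2 ← R2 / (6).
R1 ← R1 + 2/5·R2.
Reading off the reduced rows gives p = -1, q = 1.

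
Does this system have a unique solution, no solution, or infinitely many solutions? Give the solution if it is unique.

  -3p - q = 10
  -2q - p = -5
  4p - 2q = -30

Row-reduce the augmented matrix:
R1 ← R1 / (-3).
R2 ← R2 + 1·R1.
R3 ← R3 − 4·R1.
R2 ← R2 / (-5/3).
R1 ← R1 − 1/3·R2.
R3 ← R3 + 10/3·R2.
R3 reduces to 0 = 0, so the extra equation is consistent.
Reading off the reduced rows gives p = -5, q = 5.

p = -5, q = 5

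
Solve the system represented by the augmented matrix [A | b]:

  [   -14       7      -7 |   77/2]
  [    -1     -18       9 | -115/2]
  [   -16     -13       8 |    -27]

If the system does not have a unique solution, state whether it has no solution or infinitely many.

Row-reduce the augmented matrix:
R1 ← R1 / (-14).
R2 ← R2 + 1·R1.
R3 ← R3 + 16·R1.
R2 ← R2 / (-37/2).
R1 ← R1 + 1/2·R2.
R3 ← R3 + 21·R2.
R3 ← R3 / (193/37).
R1 ← R1 − 9/37·R3.
R2 ← R2 + 19/37·R3.
Reading off the reduced rows gives x_1 = -1, x_2 = 3, x_3 = -1/2.

x_1 = -1, x_2 = 3, x_3 = -1/2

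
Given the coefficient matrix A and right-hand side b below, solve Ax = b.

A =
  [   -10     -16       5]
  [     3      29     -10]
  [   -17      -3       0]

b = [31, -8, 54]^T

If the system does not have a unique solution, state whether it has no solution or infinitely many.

infinitely many solutions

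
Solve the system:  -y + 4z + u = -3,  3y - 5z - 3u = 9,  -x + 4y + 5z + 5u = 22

Row-reduce:
Swap R1 and R3.
R1 ← R1 / (-1).
R2 ← R2 / (3).
R1 ← R1 + 4·R2.
R3 ← R3 + 1·R2.
R3 ← R3 / (7/3).
R1 ← R1 + 35/3·R3.
R2 ← R2 + 5/3·R3.
Rank is 3 with 4 unknowns, leaving u free.

infinitely many solutions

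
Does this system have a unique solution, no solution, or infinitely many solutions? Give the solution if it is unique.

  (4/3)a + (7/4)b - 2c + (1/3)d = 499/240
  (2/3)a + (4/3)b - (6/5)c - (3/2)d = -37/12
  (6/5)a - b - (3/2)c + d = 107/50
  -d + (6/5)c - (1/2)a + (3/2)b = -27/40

a = 11/5, b = 3/4, c = 3/2, d = 5/2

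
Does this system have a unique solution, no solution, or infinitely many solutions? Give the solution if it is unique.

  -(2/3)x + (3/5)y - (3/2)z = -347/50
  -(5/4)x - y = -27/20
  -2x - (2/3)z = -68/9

x = 3, y = -12/5, z = 7/3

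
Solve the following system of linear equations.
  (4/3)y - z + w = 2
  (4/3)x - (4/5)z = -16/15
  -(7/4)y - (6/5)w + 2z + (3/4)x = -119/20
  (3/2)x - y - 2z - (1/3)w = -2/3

x = -2, y = 3, z = -2, w = -4

Row-reduce the augmented matrix:
Swap R1 and R2.
R1 ← R1 / (4/3).
R3 ← R3 − 3/4·R1.
R4 ← R4 − 3/2·R1.
R2 ← R2 / (4/3).
R3 ← R3 + 7/4·R2.
R4 ← R4 + 1·R2.
R3 ← R3 / (91/80).
R1 ← R1 + 3/5·R3.
R2 ← R2 + 3/4·R3.
R4 ← R4 + 37/20·R3.
R4 ← R4 / (1637/2730).
R1 ← R1 − 27/455·R4.
R2 ← R2 − 75/91·R4.
R3 ← R3 − 9/91·R4.
Reading off the reduced rows gives x = -2, y = 3, z = -2, w = -4.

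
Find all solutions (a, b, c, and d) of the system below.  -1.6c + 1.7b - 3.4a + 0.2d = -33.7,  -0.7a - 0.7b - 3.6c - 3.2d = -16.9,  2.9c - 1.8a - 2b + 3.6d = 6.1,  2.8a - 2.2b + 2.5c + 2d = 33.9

a = 6, b = -3, c = 5, d = -1

Row-reduce the augmented matrix:
R1 ← R1 / (-17/5).
R2 ← R2 + 7/10·R1.
R3 ← R3 + 9/5·R1.
R4 ← R4 − 14/5·R1.
R2 ← R2 / (-21/20).
R1 ← R1 + 1/2·R2.
R3 ← R3 + 29/10·R2.
R4 ← R4 + 4/5·R2.
R3 ← R3 / (9125/714).
R1 ← R1 − 724/357·R3.
R2 ← R2 − 1112/357·R3.
R4 ← R4 − 13117/3570·R3.
R4 ← R4 / (240904/228125).
R1 ← R1 + 22374/45625·R4.
R2 ← R2 − 2438/45625·R4.
R3 ← R3 − 44432/45625·R4.
Reading off the reduced rows gives a = 6, b = -3, c = 5, d = -1.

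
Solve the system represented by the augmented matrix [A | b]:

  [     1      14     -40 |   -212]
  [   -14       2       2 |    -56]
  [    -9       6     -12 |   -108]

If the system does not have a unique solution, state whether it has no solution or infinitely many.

Row-reduce:
R2 ← R2 + 14·R1.
R3 ← R3 + 9·R1.
R2 ← R2 / (198).
R1 ← R1 − 14·R2.
R3 ← R3 − 132·R2.
Rank is 2 with 3 unknowns, leaving x_3 free.

infinitely many solutions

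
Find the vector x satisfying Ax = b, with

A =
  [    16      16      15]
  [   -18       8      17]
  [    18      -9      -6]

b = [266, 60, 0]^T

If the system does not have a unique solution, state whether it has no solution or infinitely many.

x_1 = 5, x_2 = 6, x_3 = 6

Row-reduce the augmented matrix:
R1 ← R1 / (16).
R2 ← R2 + 18·R1.
R3 ← R3 − 18·R1.
R2 ← R2 / (26).
R1 ← R1 − 1·R2.
R3 ← R3 + 27·R2.
R3 ← R3 / (2559/208).
R1 ← R1 + 19/52·R3.
R2 ← R2 − 271/208·R3.
Reading off the reduced rows gives x_1 = 5, x_2 = 6, x_3 = 6.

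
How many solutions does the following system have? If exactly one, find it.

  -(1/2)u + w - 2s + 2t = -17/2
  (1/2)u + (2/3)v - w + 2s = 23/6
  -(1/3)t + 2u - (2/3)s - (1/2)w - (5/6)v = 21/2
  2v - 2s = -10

infinitely many solutions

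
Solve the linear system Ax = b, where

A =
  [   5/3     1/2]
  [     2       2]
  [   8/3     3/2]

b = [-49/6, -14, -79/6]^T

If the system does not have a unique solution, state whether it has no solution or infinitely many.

Row-reduce:
R1 ← R1 / (5/3).
R2 ← R2 − 2·R1.
R3 ← R3 − 8/3·R1.
R2 ← R2 / (7/5).
R1 ← R1 − 3/10·R2.
R3 ← R3 − 7/10·R2.
Row 3 reduces to 0 = 2, a contradiction. The system is inconsistent.

no solution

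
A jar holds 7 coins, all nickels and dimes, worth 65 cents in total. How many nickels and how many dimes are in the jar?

Let n = nickels, d = dimes.
  n + d = 7
  10d + 5n = 65
From equation 1: n = 7 − d.
Substitute into equation 2 and solve: d = 6.
Then n = 1.

nickels: 1, dimes: 6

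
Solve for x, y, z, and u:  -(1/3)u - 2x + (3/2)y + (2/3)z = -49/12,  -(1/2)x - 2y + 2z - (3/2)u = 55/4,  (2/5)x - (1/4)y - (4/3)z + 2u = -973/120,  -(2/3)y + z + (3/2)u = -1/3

x = 3/2, y = -5/2, z = 5/2, u = -3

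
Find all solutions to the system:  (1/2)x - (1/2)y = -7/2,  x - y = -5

Row-reduce:
R1 ← R1 / (1/2).
R2 ← R2 − 1·R1.
Row 2 reduces to 0 = 2, a contradiction. The system is inconsistent.

no solution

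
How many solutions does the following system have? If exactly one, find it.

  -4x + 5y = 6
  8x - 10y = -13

Row-reduce:
R1 ← R1 / (-4).
R2 ← R2 − 8·R1.
Row 2 reduces to 0 = -1, a contradiction. The system is inconsistent.

no solution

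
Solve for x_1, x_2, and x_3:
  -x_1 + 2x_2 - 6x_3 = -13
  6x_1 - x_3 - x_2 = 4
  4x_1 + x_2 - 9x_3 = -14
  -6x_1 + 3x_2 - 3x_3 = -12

Row-reduce the augmented matrix:
R1 ← R1 / (-1).
R2 ← R2 − 6·R1.
R3 ← R3 − 4·R1.
R4 ← R4 + 6·R1.
R2 ← R2 / (11).
R1 ← R1 + 2·R2.
R3 ← R3 − 9·R2.
R4 ← R4 + 9·R2.
R3 ← R3 / (-30/11).
R1 ← R1 + 8/11·R3.
R2 ← R2 + 37/11·R3.
R4 ← R4 − 30/11·R3.
R4 reduces to 0 = 0, so the extra equation is consistent.
Reading off the reduced rows gives x_1 = 1, x_2 = 0, x_3 = 2.

x_1 = 1, x_2 = 0, x_3 = 2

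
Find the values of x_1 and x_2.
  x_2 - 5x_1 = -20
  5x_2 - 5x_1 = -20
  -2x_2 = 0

x_1 = 4, x_2 = 0

Row-reduce the augmented matrix:
R1 ← R1 / (-5).
R2 ← R2 + 5·R1.
R2 ← R2 / (4).
R1 ← R1 + 1/5·R2.
R3 ← R3 + 2·R2.
R3 reduces to 0 = 0, so the extra equation is consistent.
Reading off the reduced rows gives x_1 = 4, x_2 = 0.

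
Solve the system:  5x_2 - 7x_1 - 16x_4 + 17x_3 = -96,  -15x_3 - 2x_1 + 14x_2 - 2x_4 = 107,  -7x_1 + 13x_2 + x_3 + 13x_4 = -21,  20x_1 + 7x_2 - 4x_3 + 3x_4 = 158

x_1 = 6, x_2 = 3, x_3 = -5, x_4 = -1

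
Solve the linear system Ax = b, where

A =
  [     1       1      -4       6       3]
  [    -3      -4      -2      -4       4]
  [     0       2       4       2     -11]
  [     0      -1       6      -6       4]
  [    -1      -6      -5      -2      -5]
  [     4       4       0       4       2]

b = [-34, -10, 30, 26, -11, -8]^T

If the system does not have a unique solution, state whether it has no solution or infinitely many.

no solution

Row-reduce:
R2 ← R2 + 3·R1.
R5 ← R5 + 1·R1.
R6 ← R6 − 4·R1.
R2 ← R2 / (-1).
R1 ← R1 − 1·R2.
R3 ← R3 − 2·R2.
R4 ← R4 + 1·R2.
R5 ← R5 + 5·R2.
R3 ← R3 / (-24).
R1 ← R1 + 18·R3.
R2 ← R2 − 14·R3.
R4 ← R4 − 20·R3.
R5 ← R5 − 61·R3.
R6 ← R6 − 16·R3.
R4 ← R4 / (5).
R1 ← R1 + 5/2·R4.
R2 ← R2 − 7/2·R4.
R3 ← R3 + 5/4·R4.
R5 ← R5 − 41/4·R4.
R5 ← R5 / (-721/20).
R1 ← R1 − 13/2·R5.
R2 ← R2 + 67/10·R5.
R3 ← R3 − 1/4·R5.
R4 ← R4 − 7/10·R5.
Row 6 reduces to 0 = -4/3, a contradiction. The system is inconsistent.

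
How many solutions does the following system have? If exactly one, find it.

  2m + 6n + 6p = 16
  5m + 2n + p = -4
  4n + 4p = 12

m = -1, n = -2, p = 5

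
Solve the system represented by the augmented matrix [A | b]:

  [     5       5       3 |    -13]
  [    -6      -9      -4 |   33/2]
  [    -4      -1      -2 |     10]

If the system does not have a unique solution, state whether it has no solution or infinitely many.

no solution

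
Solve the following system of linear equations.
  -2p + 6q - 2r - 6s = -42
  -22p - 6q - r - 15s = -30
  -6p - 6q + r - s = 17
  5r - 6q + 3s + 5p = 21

Row-reduce:
R1 ← R1 / (-2).
R2 ← R2 + 22·R1.
R3 ← R3 + 6·R1.
R4 ← R4 − 5·R1.
R2 ← R2 / (-72).
R1 ← R1 + 3·R2.
R3 ← R3 + 24·R2.
R4 ← R4 − 9·R2.
Swap R3 and R4.
R3 ← R3 / (21/8).
R1 ← R1 − 1/8·R3.
R2 ← R2 + 7/24·R3.
Row 4 reduces to 0 = -1, a contradiction. The system is inconsistent.

no solution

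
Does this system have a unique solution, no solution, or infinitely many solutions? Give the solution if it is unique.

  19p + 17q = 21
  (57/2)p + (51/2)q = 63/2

infinitely many solutions

Row-reduce:
R1 ← R1 / (19).
R2 ← R2 − 57/2·R1.
Rank is 1 with 2 unknowns, leaving q free.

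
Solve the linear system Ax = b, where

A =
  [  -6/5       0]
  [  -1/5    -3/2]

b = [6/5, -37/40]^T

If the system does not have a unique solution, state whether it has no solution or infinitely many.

Row-reduce the augmented matrix:
R1 ← R1 / (-6/5).
R2 ← R2 + 1/5·R1.
R2 ← R2 / (-3/2).
Reading off the reduced rows gives x_1 = -1, x_2 = 3/4.

x_1 = -1, x_2 = 3/4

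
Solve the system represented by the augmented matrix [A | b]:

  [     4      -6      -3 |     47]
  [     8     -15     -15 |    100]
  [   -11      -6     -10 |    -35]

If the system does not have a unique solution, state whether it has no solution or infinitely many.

x_1 = 5, x_2 = -5, x_3 = 1

Row-reduce the augmented matrix:
R1 ← R1 / (4).
R2 ← R2 − 8·R1.
R3 ← R3 + 11·R1.
R2 ← R2 / (-3).
R1 ← R1 + 3/2·R2.
R3 ← R3 + 45/2·R2.
R3 ← R3 / (197/4).
R1 ← R1 − 15/4·R3.
R2 ← R2 − 3·R3.
Reading off the reduced rows gives x_1 = 5, x_2 = -5, x_3 = 1.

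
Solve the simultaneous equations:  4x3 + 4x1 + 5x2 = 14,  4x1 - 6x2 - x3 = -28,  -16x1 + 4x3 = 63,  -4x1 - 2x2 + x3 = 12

no solution

Row-reduce:
R1 ← R1 / (4).
R2 ← R2 − 4·R1.
R3 ← R3 + 16·R1.
R4 ← R4 + 4·R1.
R2 ← R2 / (-11).
R1 ← R1 − 5/4·R2.
R3 ← R3 − 20·R2.
R4 ← R4 − 3·R2.
R3 ← R3 / (120/11).
R1 ← R1 − 19/44·R3.
R2 ← R2 − 5/11·R3.
R4 ← R4 − 40/11·R3.
Row 4 reduces to 0 = 1/3, a contradiction. The system is inconsistent.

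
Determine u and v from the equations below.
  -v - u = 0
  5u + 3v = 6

u = 3, v = -3

From equation 1: u = 0 − v.
Substitute into equation 2 and solve: v = -3.
Then u = 3.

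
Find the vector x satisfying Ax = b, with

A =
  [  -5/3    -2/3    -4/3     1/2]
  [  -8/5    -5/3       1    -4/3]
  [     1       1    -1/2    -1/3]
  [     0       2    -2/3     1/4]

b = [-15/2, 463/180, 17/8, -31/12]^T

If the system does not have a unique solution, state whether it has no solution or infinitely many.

x_1 = 7/3, x_2 = -1/3, x_3 = 7/4, x_4 = -3

Row-reduce the augmented matrix:
R1 ← R1 / (-5/3).
R2 ← R2 + 8/5·R1.
R3 ← R3 − 1·R1.
R2 ← R2 / (-77/75).
R1 ← R1 − 2/5·R2.
R3 ← R3 − 3/5·R2.
R4 ← R4 − 2·R2.
R3 ← R3 / (5/154).
R1 ← R1 − 130/77·R3.
R2 ← R2 + 171/77·R3.
R4 ← R4 − 872/231·R3.
R4 ← R4 / (4457/36).
R1 ← R1 − 335/6·R4.
R2 ← R2 + 73·R4.
R3 ← R3 + 101/3·R4.
Reading off the reduced rows gives x_1 = 7/3, x_2 = -1/3, x_3 = 7/4, x_4 = -3.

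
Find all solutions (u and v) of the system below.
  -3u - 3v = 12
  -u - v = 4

infinitely many solutions

Row-reduce:
R1 ← R1 / (-3).
R2 ← R2 + 1·R1.
Rank is 1 with 2 unknowns, leaving v free.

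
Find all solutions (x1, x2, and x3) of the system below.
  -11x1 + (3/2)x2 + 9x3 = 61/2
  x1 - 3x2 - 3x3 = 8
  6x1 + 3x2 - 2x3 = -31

Row-reduce:
R1 ← R1 / (-11).
R2 ← R2 − 1·R1.
R3 ← R3 − 6·R1.
R2 ← R2 / (-63/22).
R1 ← R1 + 3/22·R2.
R3 ← R3 − 42/11·R2.
Rank is 2 with 3 unknowns, leaving x3 free.

infinitely many solutions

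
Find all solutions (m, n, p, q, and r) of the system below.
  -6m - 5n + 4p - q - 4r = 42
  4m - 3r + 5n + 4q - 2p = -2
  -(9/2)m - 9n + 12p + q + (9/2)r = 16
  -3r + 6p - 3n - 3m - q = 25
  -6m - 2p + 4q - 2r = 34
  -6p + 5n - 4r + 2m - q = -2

no solution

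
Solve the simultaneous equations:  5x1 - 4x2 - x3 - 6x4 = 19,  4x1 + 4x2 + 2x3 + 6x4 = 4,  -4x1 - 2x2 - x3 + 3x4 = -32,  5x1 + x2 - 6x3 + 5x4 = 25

x1 = 3, x2 = 6, x3 = -4, x4 = -4

Row-reduce the augmented matrix:
R1 ← R1 / (5).
R2 ← R2 − 4·R1.
R3 ← R3 + 4·R1.
R4 ← R4 − 5·R1.
R2 ← R2 / (36/5).
R1 ← R1 + 4/5·R2.
R3 ← R3 + 26/5·R2.
R4 ← R4 − 5·R2.
R3 ← R3 / (2/9).
R1 ← R1 − 1/9·R3.
R2 ← R2 − 7/18·R3.
R4 ← R4 + 125/18·R3.
R4 ← R4 / (191).
R1 ← R1 + 3·R4.
R2 ← R2 + 9·R4.
R3 ← R3 − 27·R4.
Reading off the reduced rows gives x1 = 3, x2 = 6, x3 = -4, x4 = -4.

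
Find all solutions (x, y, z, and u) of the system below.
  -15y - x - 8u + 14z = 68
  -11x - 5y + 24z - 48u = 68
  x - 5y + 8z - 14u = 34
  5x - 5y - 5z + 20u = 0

infinitely many solutions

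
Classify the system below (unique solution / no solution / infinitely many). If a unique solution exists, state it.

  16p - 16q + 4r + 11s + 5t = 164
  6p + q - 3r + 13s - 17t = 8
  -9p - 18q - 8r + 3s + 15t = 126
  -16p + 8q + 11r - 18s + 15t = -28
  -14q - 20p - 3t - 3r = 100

Row-reduce the augmented matrix:
R1 ← R1 / (16).
R2 ← R2 − 6·R1.
R3 ← R3 + 9·R1.
R4 ← R4 + 16·R1.
R5 ← R5 + 20·R1.
R2 ← R2 / (7).
R1 ← R1 + 1·R2.
R3 ← R3 + 27·R2.
R4 ← R4 + 8·R2.
R5 ← R5 + 34·R2.
R3 ← R3 / (-647/28).
R1 ← R1 + 11/28·R3.
R2 ← R2 + 9/14·R3.
R4 ← R4 − 69/7·R3.
R5 ← R5 + 139/7·R3.
R4 ← R4 / (56069/2588).
R1 ← R1 − 1575/1294·R4.
R2 ← R2 − 155/2588·R4.
R3 ← R3 + 4863/2588·R4.
R5 ← R5 − 50581/2588·R4.
R5 ← R5 / (-1042440/56069).
R1 ← R1 + 2400/56069·R5.
R2 ← R2 + 61527/56069·R5.
R3 ← R3 − 11715/56069·R5.
R4 ← R4 + 64777/56069·R5.
Reading off the reduced rows gives p = -2, q = -6, r = 6, s = 6, t = 2.

p = -2, q = -6, r = 6, s = 6, t = 2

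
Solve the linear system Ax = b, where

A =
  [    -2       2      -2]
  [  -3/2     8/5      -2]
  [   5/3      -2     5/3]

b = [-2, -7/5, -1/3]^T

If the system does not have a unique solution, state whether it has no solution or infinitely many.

Row-reduce the augmented matrix:
R1 ← R1 / (-2).
R2 ← R2 + 3/2·R1.
R3 ← R3 − 5/3·R1.
R2 ← R2 / (1/10).
R1 ← R1 + 1·R2.
R3 ← R3 + 1/3·R2.
R3 ← R3 / (-5/3).
R1 ← R1 + 4·R3.
R2 ← R2 + 5·R3.
Reading off the reduced rows gives x_1 = 6, x_2 = 6, x_3 = 1.

x_1 = 6, x_2 = 6, x_3 = 1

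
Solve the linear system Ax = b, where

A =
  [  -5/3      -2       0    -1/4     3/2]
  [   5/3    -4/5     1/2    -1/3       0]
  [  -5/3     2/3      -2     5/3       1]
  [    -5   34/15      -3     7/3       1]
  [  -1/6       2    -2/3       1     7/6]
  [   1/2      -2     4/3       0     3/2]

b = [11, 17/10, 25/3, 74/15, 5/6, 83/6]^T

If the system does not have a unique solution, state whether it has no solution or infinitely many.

Row-reduce the augmented matrix:
R1 ← R1 / (-5/3).
R2 ← R2 − 5/3·R1.
R3 ← R3 + 5/3·R1.
R4 ← R4 + 5·R1.
R5 ← R5 + 1/6·R1.
R6 ← R6 − 1/2·R1.
R2 ← R2 / (-14/5).
R1 ← R1 − 6/5·R2.
R3 ← R3 − 8/3·R2.
R4 ← R4 − 124/15·R2.
R5 ← R5 − 11/5·R2.
R6 ← R6 + 13/5·R2.
R3 ← R3 / (-32/21).
R1 ← R1 − 3/14·R3.
R2 ← R2 + 5/28·R3.
R4 ← R4 + 32/21·R3.
R5 ← R5 + 23/84·R3.
R6 ← R6 − 73/84·R3.
Swap R4 and R5.
R4 ← R4 / (7421/23040).
R1 ← R1 − 117/1280·R4.
R2 ← R2 − 25/512·R4.
R3 ← R3 + 343/384·R4.
R6 ← R6 − 28637/23040·R4.
Swap R5 and R6.
R5 ← R5 / (-150067/22263).
R1 ← R1 + 5211/7421·R5.
R2 ← R2 + 7065/7421·R5.
R3 ← R3 − 37222/7421·R5.
R4 ← R4 − 46734/7421·R5.
R6 reduces to 0 = 0, so the extra equation is consistent.
Reading off the reduced rows gives x_1 = 0, x_2 = -4, x_3 = 1, x_4 = 6, x_5 = 3.

x_1 = 0, x_2 = -4, x_3 = 1, x_4 = 6, x_5 = 3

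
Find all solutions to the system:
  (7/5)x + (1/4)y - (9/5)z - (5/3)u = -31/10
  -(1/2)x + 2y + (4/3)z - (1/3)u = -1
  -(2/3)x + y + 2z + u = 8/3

Row-reduce:
R1 ← R1 / (7/5).
R2 ← R2 + 1/2·R1.
R3 ← R3 + 2/3·R1.
R2 ← R2 / (117/56).
R1 ← R1 − 5/28·R2.
R3 ← R3 − 47/42·R2.
R3 ← R3 / (814/1053).
R1 ← R1 + 472/351·R3.
R2 ← R2 − 116/351·R3.
Rank is 3 with 4 unknowns, leaving u free.

infinitely many solutions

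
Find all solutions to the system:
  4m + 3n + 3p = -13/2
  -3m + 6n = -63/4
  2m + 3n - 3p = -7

Row-reduce the augmented matrix:
R1 ← R1 / (4).
R2 ← R2 + 3·R1.
R3 ← R3 − 2·R1.
R2 ← R2 / (33/4).
R1 ← R1 − 3/4·R2.
R3 ← R3 − 3/2·R2.
R3 ← R3 / (-54/11).
R1 ← R1 − 6/11·R3.
R2 ← R2 − 3/11·R3.
Reading off the reduced rows gives m = 1/4, n = -5/2, p = 0.

m = 1/4, n = -5/2, p = 0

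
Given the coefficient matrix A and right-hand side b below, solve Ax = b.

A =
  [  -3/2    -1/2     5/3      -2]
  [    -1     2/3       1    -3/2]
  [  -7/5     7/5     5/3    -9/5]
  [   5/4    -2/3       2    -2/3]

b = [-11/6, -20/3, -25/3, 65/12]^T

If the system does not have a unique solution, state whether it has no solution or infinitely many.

x_1 = -1, x_2 = -4, x_3 = 4, x_4 = 6

Row-reduce the augmented matrix:
R1 ← R1 / (-3/2).
R2 ← R2 + 1·R1.
R3 ← R3 + 7/5·R1.
R4 ← R4 − 5/4·R1.
R1 ← R1 − 1/3·R2.
R3 ← R3 − 28/15·R2.
R4 ← R4 + 13/12·R2.
R3 ← R3 / (43/135).
R1 ← R1 + 29/27·R3.
R2 ← R2 + 1/9·R3.
R4 ← R4 − 353/108·R3.
R4 ← R4 / (-6595/1032).
R1 ← R1 − 229/86·R4.
R2 ← R2 + 3/86·R4.
R3 ← R3 − 51/43·R4.
Reading off the reduced rows gives x_1 = -1, x_2 = -4, x_3 = 4, x_4 = 6.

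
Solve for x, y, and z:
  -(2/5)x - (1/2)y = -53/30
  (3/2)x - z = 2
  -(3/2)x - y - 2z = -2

x = 2/3, y = 3, z = -1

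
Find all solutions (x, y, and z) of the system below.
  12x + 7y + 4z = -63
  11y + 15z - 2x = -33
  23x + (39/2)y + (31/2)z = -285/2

infinitely many solutions

Row-reduce:
R1 ← R1 / (12).
R2 ← R2 + 2·R1.
R3 ← R3 − 23·R1.
R2 ← R2 / (73/6).
R1 ← R1 − 7/12·R2.
R3 ← R3 − 73/12·R2.
Rank is 2 with 3 unknowns, leaving z free.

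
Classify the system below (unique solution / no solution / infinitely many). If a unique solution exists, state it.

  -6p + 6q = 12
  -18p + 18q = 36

infinitely many solutions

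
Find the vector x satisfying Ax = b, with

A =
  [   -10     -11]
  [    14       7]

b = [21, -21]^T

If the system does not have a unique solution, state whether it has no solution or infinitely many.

Row-reduce the augmented matrix:
R1 ← R1 / (-10).
R2 ← R2 − 14·R1.
R2 ← R2 / (-42/5).
R1 ← R1 − 11/10·R2.
Reading off the reduced rows gives x_1 = -1, x_2 = -1.

x_1 = -1, x_2 = -1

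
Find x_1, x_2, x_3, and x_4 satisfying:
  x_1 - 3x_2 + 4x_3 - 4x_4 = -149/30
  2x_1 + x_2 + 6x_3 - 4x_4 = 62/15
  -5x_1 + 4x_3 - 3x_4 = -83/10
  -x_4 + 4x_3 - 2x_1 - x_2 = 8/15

Row-reduce the augmented matrix:
R2 ← R2 − 2·R1.
R3 ← R3 + 5·R1.
R4 ← R4 + 2·R1.
R2 ← R2 / (7).
R1 ← R1 + 3·R2.
R3 ← R3 + 15·R2.
R4 ← R4 + 7·R2.
R3 ← R3 / (138/7).
R1 ← R1 − 22/7·R3.
R2 ← R2 + 2/7·R3.
R4 ← R4 − 10·R3.
R4 ← R4 / (160/69).
R1 ← R1 − 1/69·R4.
R2 ← R2 − 25/69·R4.
R3 ← R3 + 101/138·R4.
Reading off the reduced rows gives x_1 = 3/2, x_2 = 1, x_3 = 9/5, x_4 = 8/3.

x_1 = 3/2, x_2 = 1, x_3 = 9/5, x_4 = 8/3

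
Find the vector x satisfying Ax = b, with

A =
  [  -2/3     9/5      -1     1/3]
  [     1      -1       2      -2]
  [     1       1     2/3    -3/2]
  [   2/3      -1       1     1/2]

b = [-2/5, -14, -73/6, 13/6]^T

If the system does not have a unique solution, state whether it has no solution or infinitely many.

x_1 = 1, x_2 = -3, x_3 = -4, x_4 = 5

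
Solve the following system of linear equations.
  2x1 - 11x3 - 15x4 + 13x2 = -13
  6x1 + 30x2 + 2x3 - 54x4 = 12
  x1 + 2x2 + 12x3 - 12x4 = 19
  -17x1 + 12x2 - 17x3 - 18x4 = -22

Row-reduce:
R1 ← R1 / (2).
R2 ← R2 − 6·R1.
R3 ← R3 − 1·R1.
R4 ← R4 + 17·R1.
R2 ← R2 / (-9).
R1 ← R1 − 13/2·R2.
R3 ← R3 + 9/2·R2.
R4 ← R4 − 245/2·R2.
Swap R3 and R4.
R3 ← R3 / (3293/9).
R1 ← R1 − 178/9·R3.
R2 ← R2 + 35/9·R3.
Rank is 3 with 4 unknowns, leaving x4 free.

infinitely many solutions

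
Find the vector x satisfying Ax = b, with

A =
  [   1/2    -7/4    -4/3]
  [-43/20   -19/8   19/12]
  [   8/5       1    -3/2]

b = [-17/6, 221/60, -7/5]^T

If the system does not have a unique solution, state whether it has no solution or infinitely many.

no solution

Row-reduce:
R1 ← R1 / (1/2).
R2 ← R2 + 43/20·R1.
R3 ← R3 − 8/5·R1.
R2 ← R2 / (-99/10).
R1 ← R1 + 7/2·R2.
R3 ← R3 − 33/5·R2.
Row 3 reduces to 0 = 2, a contradiction. The system is inconsistent.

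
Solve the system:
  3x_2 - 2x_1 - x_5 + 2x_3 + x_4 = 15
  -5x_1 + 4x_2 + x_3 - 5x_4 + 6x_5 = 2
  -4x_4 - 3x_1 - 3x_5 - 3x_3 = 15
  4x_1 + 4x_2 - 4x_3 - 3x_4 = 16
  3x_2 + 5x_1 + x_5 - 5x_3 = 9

x_1 = -1, x_2 = 4, x_3 = -1, x_4 = 0, x_5 = -3

Row-reduce the augmented matrix:
R1 ← R1 / (-2).
R2 ← R2 + 5·R1.
R3 ← R3 + 3·R1.
R4 ← R4 − 4·R1.
R5 ← R5 − 5·R1.
R2 ← R2 / (-7/2).
R1 ← R1 + 3/2·R2.
R3 ← R3 + 9/2·R2.
R4 ← R4 − 10·R2.
R5 ← R5 − 21/2·R2.
R3 ← R3 / (-6/7).
R1 ← R1 − 5/7·R3.
R2 ← R2 − 8/7·R3.
R4 ← R4 + 80/7·R3.
R5 ← R5 + 12·R3.
R4 ← R4 / (-233/3).
R1 ← R1 − 37/6·R4.
R2 ← R2 − 23/3·R4.
R3 ← R3 + 29/6·R4.
R5 ← R5 + 78·R4.
R5 ← R5 / (2142/233).
R1 ← R1 − 665/466·R5.
R2 ← R2 + 103/233·R5.
R3 ← R3 − 1305/466·R5.
R4 ← R4 + 564/233·R5.
Reading off the reduced rows gives x_1 = -1, x_2 = 4, x_3 = -1, x_4 = 0, x_5 = -3.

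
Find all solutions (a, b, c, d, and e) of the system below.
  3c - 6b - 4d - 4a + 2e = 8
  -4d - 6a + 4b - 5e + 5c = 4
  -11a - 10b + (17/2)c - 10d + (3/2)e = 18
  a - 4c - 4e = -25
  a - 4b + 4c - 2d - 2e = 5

Row-reduce:
R1 ← R1 / (-4).
R2 ← R2 + 6·R1.
R3 ← R3 + 11·R1.
R4 ← R4 − 1·R1.
R5 ← R5 − 1·R1.
R2 ← R2 / (13).
R1 ← R1 − 3/2·R2.
R3 ← R3 − 13/2·R2.
R4 ← R4 + 3/2·R2.
R5 ← R5 + 11/2·R2.
Swap R3 and R4.
R3 ← R3 / (-83/26).
R1 ← R1 + 21/26·R3.
R2 ← R2 − 1/26·R3.
R5 ← R5 − 129/26·R3.
Swap R4 and R5.
R4 ← R4 / (-278/83).
R1 ← R1 − 80/83·R4.
R2 ← R2 − 12/83·R4.
R3 ← R3 − 20/83·R4.
Rank is 4 with 5 unknowns, leaving e free.

infinitely many solutions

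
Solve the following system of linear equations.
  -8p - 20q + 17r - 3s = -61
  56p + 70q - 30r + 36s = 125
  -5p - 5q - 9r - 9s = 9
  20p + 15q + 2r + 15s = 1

no solution

Row-reduce:
R1 ← R1 / (-8).
R2 ← R2 − 56·R1.
R3 ← R3 + 5·R1.
R4 ← R4 − 20·R1.
R2 ← R2 / (-70).
R1 ← R1 − 5/2·R2.
R3 ← R3 − 15/2·R2.
R4 ← R4 + 35·R2.
R3 ← R3 / (-565/56).
R1 ← R1 − 59/56·R3.
R2 ← R2 + 89/70·R3.
Row 4 reduces to 0 = -1/2, a contradiction. The system is inconsistent.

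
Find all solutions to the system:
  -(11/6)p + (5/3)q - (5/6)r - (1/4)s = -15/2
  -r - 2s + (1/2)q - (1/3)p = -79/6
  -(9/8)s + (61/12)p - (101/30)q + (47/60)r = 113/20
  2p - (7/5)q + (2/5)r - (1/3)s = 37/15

no solution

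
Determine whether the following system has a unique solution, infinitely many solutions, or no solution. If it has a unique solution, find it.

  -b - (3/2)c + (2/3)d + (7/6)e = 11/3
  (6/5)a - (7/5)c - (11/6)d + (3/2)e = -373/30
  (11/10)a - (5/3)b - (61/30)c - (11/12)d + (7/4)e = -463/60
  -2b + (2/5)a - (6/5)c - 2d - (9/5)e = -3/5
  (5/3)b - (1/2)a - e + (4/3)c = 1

Row-reduce:
Swap R1 and R2.
R1 ← R1 / (6/5).
R3 ← R3 − 11/10·R1.
R4 ← R4 − 2/5·R1.
R5 ← R5 + 1/2·R1.
R2 ← R2 / (-1).
R3 ← R3 + 5/3·R2.
R4 ← R4 + 2·R2.
R5 ← R5 − 5/3·R2.
R3 ← R3 / (7/4).
R1 ← R1 + 7/6·R3.
R2 ← R2 − 3/2·R3.
R4 ← R4 − 34/15·R3.
R5 ← R5 + 7/4·R3.
R4 ← R4 / (-859/378).
R1 ← R1 + 95/54·R4.
R2 ← R2 + 31/84·R4.
R3 ← R3 + 25/126·R4.
Row 5 reduces to 0 = -1/2, a contradiction. The system is inconsistent.

no solution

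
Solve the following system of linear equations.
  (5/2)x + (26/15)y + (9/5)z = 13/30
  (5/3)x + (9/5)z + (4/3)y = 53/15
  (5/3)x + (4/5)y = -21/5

no solution

Row-reduce:
R1 ← R1 / (5/2).
R2 ← R2 − 5/3·R1.
R3 ← R3 − 5/3·R1.
R2 ← R2 / (8/45).
R1 ← R1 − 52/75·R2.
R3 ← R3 + 16/45·R2.
Row 3 reduces to 0 = 2, a contradiction. The system is inconsistent.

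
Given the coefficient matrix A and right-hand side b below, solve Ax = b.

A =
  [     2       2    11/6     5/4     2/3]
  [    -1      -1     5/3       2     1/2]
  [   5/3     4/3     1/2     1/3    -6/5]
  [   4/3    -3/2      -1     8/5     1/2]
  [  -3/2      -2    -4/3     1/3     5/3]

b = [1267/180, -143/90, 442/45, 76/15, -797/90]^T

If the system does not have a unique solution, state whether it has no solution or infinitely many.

x_1 = 11/5, x_2 = 5/3, x_3 = -4/3, x_4 = 3, x_5 = -3

Row-reduce the augmented matrix:
R1 ← R1 / (2).
R2 ← R2 + 1·R1.
R3 ← R3 − 5/3·R1.
R4 ← R4 − 4/3·R1.
R5 ← R5 + 3/2·R1.
Swap R2 and R3.
R2 ← R2 / (-1/3).
R1 ← R1 − 1·R2.
R4 ← R4 + 17/6·R2.
R5 ← R5 + 1/2·R2.
R3 ← R3 / (31/12).
R1 ← R1 + 13/6·R3.
R2 ← R2 − 37/12·R3.
R4 ← R4 − 469/72·R3.
R5 ← R5 − 19/12·R3.
R4 ← R4 / (209/1240).
R1 ← R1 − 87/124·R4.
R2 ← R2 + 125/124·R4.
R3 ← R3 − 63/62·R4.
R5 ← R5 − 539/744·R4.
R5 ← R5 / (-523847/10260).
R1 ← R1 + 362627/6270·R5.
R2 ← R2 − 764483/9405·R5.
R3 ← R3 + 16157/209·R5.
R4 ← R4 − 143702/1881·R5.
Reading off the reduced rows gives x_1 = 11/5, x_2 = 5/3, x_3 = -4/3, x_4 = 3, x_5 = -3.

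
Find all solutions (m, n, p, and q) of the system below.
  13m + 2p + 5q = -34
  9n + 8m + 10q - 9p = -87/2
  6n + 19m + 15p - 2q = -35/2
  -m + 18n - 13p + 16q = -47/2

m = -3, n = 1/3, p = 5/2, q = 0

Row-reduce the augmented matrix:
R1 ← R1 / (13).
R2 ← R2 − 8·R1.
R3 ← R3 − 19·R1.
R4 ← R4 + 1·R1.
R2 ← R2 / (9).
R3 ← R3 − 6·R2.
R4 ← R4 − 18·R2.
R3 ← R3 / (737/39).
R1 ← R1 − 2/13·R3.
R2 ← R2 + 133/117·R3.
R4 ← R4 − 99/13·R3.
R4 ← R4 / (546/67).
R1 ← R1 − 367/737·R4.
R2 ← R2 + 151/2211·R4.
R3 ← R3 + 543/737·R4.
Reading off the reduced rows gives m = -3, n = 1/3, p = 5/2, q = 0.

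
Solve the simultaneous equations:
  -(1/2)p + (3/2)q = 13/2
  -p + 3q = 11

no solution

Row-reduce:
R1 ← R1 / (-1/2).
R2 ← R2 + 1·R1.
Row 2 reduces to 0 = -2, a contradiction. The system is inconsistent.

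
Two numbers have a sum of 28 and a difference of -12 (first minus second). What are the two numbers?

first number: 8, second number: 20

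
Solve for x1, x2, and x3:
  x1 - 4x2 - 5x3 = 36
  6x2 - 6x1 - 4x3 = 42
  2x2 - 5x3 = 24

x1 = -6, x2 = -3, x3 = -6

Row-reduce the augmented matrix:
R2 ← R2 + 6·R1.
R2 ← R2 / (-18).
R1 ← R1 + 4·R2.
R3 ← R3 − 2·R2.
R3 ← R3 / (-79/9).
R1 ← R1 − 23/9·R3.
R2 ← R2 − 17/9·R3.
Reading off the reduced rows gives x1 = -6, x2 = -3, x3 = -6.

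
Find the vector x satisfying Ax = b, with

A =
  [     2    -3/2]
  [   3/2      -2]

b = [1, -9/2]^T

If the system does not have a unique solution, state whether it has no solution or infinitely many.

x_1 = 5, x_2 = 6

Row-reduce the augmented matrix:
R1 ← R1 / (2).
R2 ← R2 − 3/2·R1.
R2 ← R2 / (-7/8).
R1 ← R1 + 3/4·R2.
Reading off the reduced rows gives x_1 = 5, x_2 = 6.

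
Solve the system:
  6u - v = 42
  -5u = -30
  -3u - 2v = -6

u = 6, v = -6

Row-reduce the augmented matrix:
R1 ← R1 / (6).
R2 ← R2 + 5·R1.
R3 ← R3 + 3·R1.
R2 ← R2 / (-5/6).
R1 ← R1 + 1/6·R2.
R3 ← R3 + 5/2·R2.
R3 reduces to 0 = 0, so the extra equation is consistent.
Reading off the reduced rows gives u = 6, v = -6.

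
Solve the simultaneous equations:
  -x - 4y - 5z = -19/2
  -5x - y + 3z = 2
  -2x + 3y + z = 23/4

Row-reduce the augmented matrix:
R1 ← R1 / (-1).
R2 ← R2 + 5·R1.
R3 ← R3 + 2·R1.
R2 ← R2 / (19).
R1 ← R1 − 4·R2.
R3 ← R3 − 11·R2.
R3 ← R3 / (-99/19).
R1 ← R1 + 17/19·R3.
R2 ← R2 − 28/19·R3.
Reading off the reduced rows gives x = -1/4, y = 3/2, z = 3/4.

x = -1/4, y = 3/2, z = 3/4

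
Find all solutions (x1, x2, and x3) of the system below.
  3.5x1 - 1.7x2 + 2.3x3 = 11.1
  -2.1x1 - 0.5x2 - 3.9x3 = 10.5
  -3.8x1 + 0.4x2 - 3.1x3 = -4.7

Row-reduce the augmented matrix:
R1 ← R1 / (7/2).
R2 ← R2 + 21/10·R1.
R3 ← R3 + 19/5·R1.
R2 ← R2 / (-38/25).
R1 ← R1 + 17/35·R2.
R3 ← R3 + 253/175·R2.
R3 ← R3 / (1193/665).
R1 ← R1 − 389/266·R3.
R2 ← R2 − 63/38·R3.
Reading off the reduced rows gives x1 = 5, x2 = -3, x3 = -5.

x1 = 5, x2 = -3, x3 = -5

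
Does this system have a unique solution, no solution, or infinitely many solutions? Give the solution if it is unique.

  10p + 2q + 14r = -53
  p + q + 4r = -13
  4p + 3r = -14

no solution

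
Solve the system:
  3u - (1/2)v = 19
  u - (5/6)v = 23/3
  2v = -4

u = 6, v = -2

Row-reduce the augmented matrix:
R1 ← R1 / (3).
R2 ← R2 − 1·R1.
R2 ← R2 / (-2/3).
R1 ← R1 + 1/6·R2.
R3 ← R3 − 2·R2.
R3 reduces to 0 = 0, so the extra equation is consistent.
Reading off the reduced rows gives u = 6, v = -2.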